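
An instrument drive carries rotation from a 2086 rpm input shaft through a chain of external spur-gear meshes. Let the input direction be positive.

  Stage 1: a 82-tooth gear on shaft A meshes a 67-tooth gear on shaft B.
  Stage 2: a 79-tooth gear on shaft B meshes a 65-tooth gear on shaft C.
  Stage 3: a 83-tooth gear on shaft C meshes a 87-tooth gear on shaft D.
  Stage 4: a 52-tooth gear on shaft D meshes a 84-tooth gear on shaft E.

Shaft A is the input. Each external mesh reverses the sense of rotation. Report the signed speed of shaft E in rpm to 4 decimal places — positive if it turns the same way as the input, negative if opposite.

+1832.5253 rpm (same as input, |ω| = 1832.5253 rpm)

Stage 1 [82T→67T]: ω = 2086.0000×82/67 = 2553.0149 rpm, dir flips to −; running = −2553.0149
Stage 2 [79T→65T]: ω = 2553.0149×79/65 = 3102.8951 rpm, dir flips to +; running = +3102.8951
Stage 3 [83T→87T]: ω = 3102.8951×83/87 = 2960.2332 rpm, dir flips to −; running = −2960.2332
Stage 4 [52T→84T]: ω = 2960.2332×52/84 = 1832.5253 rpm, dir flips to +; running = +1832.5253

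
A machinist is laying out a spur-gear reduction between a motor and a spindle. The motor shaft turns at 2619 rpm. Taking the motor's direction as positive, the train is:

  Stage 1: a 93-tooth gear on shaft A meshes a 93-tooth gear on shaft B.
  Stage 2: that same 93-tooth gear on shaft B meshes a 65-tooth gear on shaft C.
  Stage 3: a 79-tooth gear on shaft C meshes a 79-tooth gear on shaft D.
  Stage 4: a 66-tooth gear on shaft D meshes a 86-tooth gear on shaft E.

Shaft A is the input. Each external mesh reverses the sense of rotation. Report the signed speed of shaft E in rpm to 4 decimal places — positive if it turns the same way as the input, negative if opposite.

Stage 1 [93T→93T]: ω = 2619.0000×93/93 = 2619.0000 rpm, dir flips to −; running = −2619.0000
Stage 2 [93T→65T]: ω = 2619.0000×93/65 = 3747.1846 rpm, dir flips to +; running = +3747.1846
Stage 3 [79T→79T]: ω = 3747.1846×79/79 = 3747.1846 rpm, dir flips to −; running = −3747.1846
Stage 4 [66T→86T]: ω = 3747.1846×66/86 = 2875.7463 rpm, dir flips to +; running = +2875.7463

+2875.7463 rpm (same as input, |ω| = 2875.7463 rpm)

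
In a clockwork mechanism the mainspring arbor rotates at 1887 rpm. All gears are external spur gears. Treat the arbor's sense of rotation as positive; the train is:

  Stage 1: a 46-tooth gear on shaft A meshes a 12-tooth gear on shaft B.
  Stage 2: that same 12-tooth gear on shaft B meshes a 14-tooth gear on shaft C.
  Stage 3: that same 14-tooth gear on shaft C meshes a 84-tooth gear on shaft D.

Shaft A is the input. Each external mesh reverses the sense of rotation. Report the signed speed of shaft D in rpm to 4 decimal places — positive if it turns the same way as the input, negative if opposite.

-1033.3571 rpm (opposite to input, |ω| = 1033.3571 rpm)

Stage 1 [46T→12T]: ω = 1887.0000×46/12 = 7233.5000 rpm, dir flips to −; running = −7233.5000
Stage 2 [12T→14T]: ω = 7233.5000×12/14 = 6200.1429 rpm, dir flips to +; running = +6200.1429
Stage 3 [14T→84T]: ω = 6200.1429×14/84 = 1033.3571 rpm, dir flips to −; running = −1033.3571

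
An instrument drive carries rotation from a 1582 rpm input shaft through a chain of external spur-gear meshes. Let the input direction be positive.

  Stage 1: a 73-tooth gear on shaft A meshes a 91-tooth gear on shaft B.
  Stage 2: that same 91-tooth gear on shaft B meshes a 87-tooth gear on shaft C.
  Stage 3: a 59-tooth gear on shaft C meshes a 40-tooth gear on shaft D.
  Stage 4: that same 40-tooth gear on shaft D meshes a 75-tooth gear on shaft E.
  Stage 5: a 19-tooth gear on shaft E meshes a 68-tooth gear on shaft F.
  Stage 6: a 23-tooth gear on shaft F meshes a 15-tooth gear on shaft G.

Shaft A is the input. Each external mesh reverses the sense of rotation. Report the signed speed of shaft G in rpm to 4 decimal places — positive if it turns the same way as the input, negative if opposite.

+447.3857 rpm (same as input, |ω| = 447.3857 rpm)

Stage 1 [73T→91T]: ω = 1582.0000×73/91 = 1269.0769 rpm, dir flips to −; running = −1269.0769
Stage 2 [91T→87T]: ω = 1269.0769×91/87 = 1327.4253 rpm, dir flips to +; running = +1327.4253
Stage 3 [59T→40T]: ω = 1327.4253×59/40 = 1957.9523 rpm, dir flips to −; running = −1957.9523
Stage 4 [40T→75T]: ω = 1957.9523×40/75 = 1044.2412 rpm, dir flips to +; running = +1044.2412
Stage 5 [19T→68T]: ω = 1044.2412×19/68 = 291.7733 rpm, dir flips to −; running = −291.7733
Stage 6 [23T→15T]: ω = 291.7733×23/15 = 447.3857 rpm, dir flips to +; running = +447.3857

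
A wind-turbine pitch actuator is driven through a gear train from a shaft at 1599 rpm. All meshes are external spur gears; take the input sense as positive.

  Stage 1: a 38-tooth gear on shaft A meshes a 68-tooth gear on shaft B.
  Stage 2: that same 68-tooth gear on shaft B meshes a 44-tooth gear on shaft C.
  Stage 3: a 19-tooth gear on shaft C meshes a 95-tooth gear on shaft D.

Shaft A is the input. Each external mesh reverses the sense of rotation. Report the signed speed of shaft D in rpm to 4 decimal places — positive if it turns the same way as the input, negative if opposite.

Stage 1 [38T→68T]: ω = 1599.0000×38/68 = 893.5588 rpm, dir flips to −; running = −893.5588
Stage 2 [68T→44T]: ω = 893.5588×68/44 = 1380.9545 rpm, dir flips to +; running = +1380.9545
Stage 3 [19T→95T]: ω = 1380.9545×19/95 = 276.1909 rpm, dir flips to −; running = −276.1909

-276.1909 rpm (opposite to input, |ω| = 276.1909 rpm)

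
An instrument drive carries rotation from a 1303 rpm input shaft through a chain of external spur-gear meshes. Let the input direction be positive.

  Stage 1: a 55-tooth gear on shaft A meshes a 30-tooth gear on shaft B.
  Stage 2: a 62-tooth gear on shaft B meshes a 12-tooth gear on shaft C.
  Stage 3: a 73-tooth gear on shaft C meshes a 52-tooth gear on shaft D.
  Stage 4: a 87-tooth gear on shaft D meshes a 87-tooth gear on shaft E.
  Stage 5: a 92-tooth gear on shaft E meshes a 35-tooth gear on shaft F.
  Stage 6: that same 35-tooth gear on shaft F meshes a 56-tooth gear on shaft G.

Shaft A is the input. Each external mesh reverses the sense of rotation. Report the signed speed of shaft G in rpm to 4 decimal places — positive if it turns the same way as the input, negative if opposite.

Stage 1 [55T→30T]: ω = 1303.0000×55/30 = 2388.8333 rpm, dir flips to −; running = −2388.8333
Stage 2 [62T→12T]: ω = 2388.8333×62/12 = 12342.3056 rpm, dir flips to +; running = +12342.3056
Stage 3 [73T→52T]: ω = 12342.3056×73/52 = 17326.6982 rpm, dir flips to −; running = −17326.6982
Stage 4 [87T→87T]: ω = 17326.6982×87/87 = 17326.6982 rpm, dir flips to +; running = +17326.6982
Stage 5 [92T→35T]: ω = 17326.6982×92/35 = 45544.4638 rpm, dir flips to −; running = −45544.4638
Stage 6 [35T→56T]: ω = 45544.4638×35/56 = 28465.2899 rpm, dir flips to +; running = +28465.2899

+28465.2899 rpm (same as input, |ω| = 28465.2899 rpm)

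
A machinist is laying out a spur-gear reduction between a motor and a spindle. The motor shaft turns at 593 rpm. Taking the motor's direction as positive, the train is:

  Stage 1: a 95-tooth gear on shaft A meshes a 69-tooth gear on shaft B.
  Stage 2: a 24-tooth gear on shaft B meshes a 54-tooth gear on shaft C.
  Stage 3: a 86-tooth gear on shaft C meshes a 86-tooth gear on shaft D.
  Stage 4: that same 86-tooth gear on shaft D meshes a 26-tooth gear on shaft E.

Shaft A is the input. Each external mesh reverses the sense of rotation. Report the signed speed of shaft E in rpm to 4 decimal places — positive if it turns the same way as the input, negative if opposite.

+1200.2502 rpm (same as input, |ω| = 1200.2502 rpm)

Stage 1 [95T→69T]: ω = 593.0000×95/69 = 816.4493 rpm, dir flips to −; running = −816.4493
Stage 2 [24T→54T]: ω = 816.4493×24/54 = 362.8663 rpm, dir flips to +; running = +362.8663
Stage 3 [86T→86T]: ω = 362.8663×86/86 = 362.8663 rpm, dir flips to −; running = −362.8663
Stage 4 [86T→26T]: ω = 362.8663×86/26 = 1200.2502 rpm, dir flips to +; running = +1200.2502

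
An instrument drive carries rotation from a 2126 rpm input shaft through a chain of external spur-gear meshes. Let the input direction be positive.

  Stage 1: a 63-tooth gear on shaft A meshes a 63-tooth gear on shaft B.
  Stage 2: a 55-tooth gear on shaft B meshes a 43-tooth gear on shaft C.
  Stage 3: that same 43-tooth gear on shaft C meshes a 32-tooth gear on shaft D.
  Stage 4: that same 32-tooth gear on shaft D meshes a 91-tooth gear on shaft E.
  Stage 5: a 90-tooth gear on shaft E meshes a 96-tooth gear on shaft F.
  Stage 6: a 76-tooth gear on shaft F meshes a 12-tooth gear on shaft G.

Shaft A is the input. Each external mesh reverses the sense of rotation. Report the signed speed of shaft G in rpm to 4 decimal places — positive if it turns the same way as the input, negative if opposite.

+7629.3613 rpm (same as input, |ω| = 7629.3613 rpm)

Stage 1 [63T→63T]: ω = 2126.0000×63/63 = 2126.0000 rpm, dir flips to −; running = −2126.0000
Stage 2 [55T→43T]: ω = 2126.0000×55/43 = 2719.3023 rpm, dir flips to +; running = +2719.3023
Stage 3 [43T→32T]: ω = 2719.3023×43/32 = 3654.0625 rpm, dir flips to −; running = −3654.0625
Stage 4 [32T→91T]: ω = 3654.0625×32/91 = 1284.9451 rpm, dir flips to +; running = +1284.9451
Stage 5 [90T→96T]: ω = 1284.9451×90/96 = 1204.6360 rpm, dir flips to −; running = −1204.6360
Stage 6 [76T→12T]: ω = 1204.6360×76/12 = 7629.3613 rpm, dir flips to +; running = +7629.3613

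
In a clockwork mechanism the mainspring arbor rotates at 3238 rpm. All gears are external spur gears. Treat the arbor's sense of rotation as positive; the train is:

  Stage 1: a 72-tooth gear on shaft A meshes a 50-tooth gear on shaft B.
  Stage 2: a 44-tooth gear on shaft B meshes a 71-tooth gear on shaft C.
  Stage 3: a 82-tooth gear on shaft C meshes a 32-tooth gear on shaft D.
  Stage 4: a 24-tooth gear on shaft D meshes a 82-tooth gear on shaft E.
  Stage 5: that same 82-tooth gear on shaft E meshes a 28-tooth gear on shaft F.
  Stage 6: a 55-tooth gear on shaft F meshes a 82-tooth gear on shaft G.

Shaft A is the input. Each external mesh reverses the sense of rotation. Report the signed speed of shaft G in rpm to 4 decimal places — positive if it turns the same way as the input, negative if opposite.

Stage 1 [72T→50T]: ω = 3238.0000×72/50 = 4662.7200 rpm, dir flips to −; running = −4662.7200
Stage 2 [44T→71T]: ω = 4662.7200×44/71 = 2889.5730 rpm, dir flips to +; running = +2889.5730
Stage 3 [82T→32T]: ω = 2889.5730×82/32 = 7404.5307 rpm, dir flips to −; running = −7404.5307
Stage 4 [24T→82T]: ω = 7404.5307×24/82 = 2167.1797 rpm, dir flips to +; running = +2167.1797
Stage 5 [82T→28T]: ω = 2167.1797×82/28 = 6346.7406 rpm, dir flips to −; running = −6346.7406
Stage 6 [55T→82T]: ω = 6346.7406×55/82 = 4256.9602 rpm, dir flips to +; running = +4256.9602

+4256.9602 rpm (same as input, |ω| = 4256.9602 rpm)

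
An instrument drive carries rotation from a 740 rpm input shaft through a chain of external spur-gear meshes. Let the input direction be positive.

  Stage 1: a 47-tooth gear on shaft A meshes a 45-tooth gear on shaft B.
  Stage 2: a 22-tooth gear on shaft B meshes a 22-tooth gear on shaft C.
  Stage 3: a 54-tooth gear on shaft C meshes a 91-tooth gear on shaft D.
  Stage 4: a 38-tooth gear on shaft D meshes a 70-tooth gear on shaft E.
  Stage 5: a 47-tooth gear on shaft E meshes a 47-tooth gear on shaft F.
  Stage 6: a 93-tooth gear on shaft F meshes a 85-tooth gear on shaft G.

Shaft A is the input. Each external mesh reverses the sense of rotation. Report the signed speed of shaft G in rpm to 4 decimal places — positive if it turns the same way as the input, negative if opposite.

+272.4075 rpm (same as input, |ω| = 272.4075 rpm)

Stage 1 [47T→45T]: ω = 740.0000×47/45 = 772.8889 rpm, dir flips to −; running = −772.8889
Stage 2 [22T→22T]: ω = 772.8889×22/22 = 772.8889 rpm, dir flips to +; running = +772.8889
Stage 3 [54T→91T]: ω = 772.8889×54/91 = 458.6374 rpm, dir flips to −; running = −458.6374
Stage 4 [38T→70T]: ω = 458.6374×38/70 = 248.9746 rpm, dir flips to +; running = +248.9746
Stage 5 [47T→47T]: ω = 248.9746×47/47 = 248.9746 rpm, dir flips to −; running = −248.9746
Stage 6 [93T→85T]: ω = 248.9746×93/85 = 272.4075 rpm, dir flips to +; running = +272.4075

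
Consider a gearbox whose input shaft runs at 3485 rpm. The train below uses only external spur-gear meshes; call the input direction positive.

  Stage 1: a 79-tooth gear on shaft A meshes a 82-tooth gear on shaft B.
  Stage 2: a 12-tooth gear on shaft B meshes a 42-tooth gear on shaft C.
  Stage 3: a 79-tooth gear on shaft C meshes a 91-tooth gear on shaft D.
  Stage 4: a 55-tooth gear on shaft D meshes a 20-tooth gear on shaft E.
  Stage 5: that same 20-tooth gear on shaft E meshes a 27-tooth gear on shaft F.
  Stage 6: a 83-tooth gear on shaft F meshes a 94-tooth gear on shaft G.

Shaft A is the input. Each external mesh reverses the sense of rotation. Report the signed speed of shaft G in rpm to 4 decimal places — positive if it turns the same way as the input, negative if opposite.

+1497.9001 rpm (same as input, |ω| = 1497.9001 rpm)

Stage 1 [79T→82T]: ω = 3485.0000×79/82 = 3357.5000 rpm, dir flips to −; running = −3357.5000
Stage 2 [12T→42T]: ω = 3357.5000×12/42 = 959.2857 rpm, dir flips to +; running = +959.2857
Stage 3 [79T→91T]: ω = 959.2857×79/91 = 832.7865 rpm, dir flips to −; running = −832.7865
Stage 4 [55T→20T]: ω = 832.7865×55/20 = 2290.1629 rpm, dir flips to +; running = +2290.1629
Stage 5 [20T→27T]: ω = 2290.1629×20/27 = 1696.4169 rpm, dir flips to −; running = −1696.4169
Stage 6 [83T→94T]: ω = 1696.4169×83/94 = 1497.9001 rpm, dir flips to +; running = +1497.9001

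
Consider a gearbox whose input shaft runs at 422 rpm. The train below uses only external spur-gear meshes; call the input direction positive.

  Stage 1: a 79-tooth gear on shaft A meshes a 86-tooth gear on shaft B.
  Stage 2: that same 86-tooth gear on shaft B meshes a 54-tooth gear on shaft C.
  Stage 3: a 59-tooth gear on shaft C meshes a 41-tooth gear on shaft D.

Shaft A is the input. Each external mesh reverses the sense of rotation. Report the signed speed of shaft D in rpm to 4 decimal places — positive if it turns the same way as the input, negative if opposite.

Stage 1 [79T→86T]: ω = 422.0000×79/86 = 387.6512 rpm, dir flips to −; running = −387.6512
Stage 2 [86T→54T]: ω = 387.6512×86/54 = 617.3704 rpm, dir flips to +; running = +617.3704
Stage 3 [59T→41T]: ω = 617.3704×59/41 = 888.4110 rpm, dir flips to −; running = −888.4110

-888.4110 rpm (opposite to input, |ω| = 888.4110 rpm)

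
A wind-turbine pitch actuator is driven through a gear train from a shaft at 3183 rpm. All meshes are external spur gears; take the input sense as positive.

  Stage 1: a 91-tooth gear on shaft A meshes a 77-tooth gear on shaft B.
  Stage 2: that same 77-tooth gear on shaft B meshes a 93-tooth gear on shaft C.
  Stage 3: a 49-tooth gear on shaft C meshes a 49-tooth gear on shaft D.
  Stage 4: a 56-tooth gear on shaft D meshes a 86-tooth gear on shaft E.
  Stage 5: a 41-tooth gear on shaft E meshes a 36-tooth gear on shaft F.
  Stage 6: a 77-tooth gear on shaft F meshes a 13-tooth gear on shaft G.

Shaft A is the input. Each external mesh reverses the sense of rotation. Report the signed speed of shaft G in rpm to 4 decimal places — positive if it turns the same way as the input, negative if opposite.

Stage 1 [91T→77T]: ω = 3183.0000×91/77 = 3761.7273 rpm, dir flips to −; running = −3761.7273
Stage 2 [77T→93T]: ω = 3761.7273×77/93 = 3114.5484 rpm, dir flips to +; running = +3114.5484
Stage 3 [49T→49T]: ω = 3114.5484×49/49 = 3114.5484 rpm, dir flips to −; running = −3114.5484
Stage 4 [56T→86T]: ω = 3114.5484×56/86 = 2028.0780 rpm, dir flips to +; running = +2028.0780
Stage 5 [41T→36T]: ω = 2028.0780×41/36 = 2309.7555 rpm, dir flips to −; running = −2309.7555
Stage 6 [77T→13T]: ω = 2309.7555×77/13 = 13680.8596 rpm, dir flips to +; running = +13680.8596

+13680.8596 rpm (same as input, |ω| = 13680.8596 rpm)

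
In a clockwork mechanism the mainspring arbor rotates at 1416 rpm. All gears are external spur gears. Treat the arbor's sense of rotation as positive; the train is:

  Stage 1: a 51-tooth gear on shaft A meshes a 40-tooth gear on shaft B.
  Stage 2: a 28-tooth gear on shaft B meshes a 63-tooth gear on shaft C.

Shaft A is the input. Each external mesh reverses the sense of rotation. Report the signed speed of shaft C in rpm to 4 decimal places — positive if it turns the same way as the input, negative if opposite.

+802.4000 rpm (same as input, |ω| = 802.4000 rpm)

Stage 1 [51T→40T]: ω = 1416.0000×51/40 = 1805.4000 rpm, dir flips to −; running = −1805.4000
Stage 2 [28T→63T]: ω = 1805.4000×28/63 = 802.4000 rpm, dir flips to +; running = +802.4000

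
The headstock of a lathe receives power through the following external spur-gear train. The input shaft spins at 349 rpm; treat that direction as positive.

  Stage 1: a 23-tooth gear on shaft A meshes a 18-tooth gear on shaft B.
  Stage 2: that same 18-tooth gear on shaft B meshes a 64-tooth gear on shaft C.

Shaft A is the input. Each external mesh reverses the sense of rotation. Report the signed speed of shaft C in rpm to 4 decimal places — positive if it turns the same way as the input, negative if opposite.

Stage 1 [23T→18T]: ω = 349.0000×23/18 = 445.9444 rpm, dir flips to −; running = −445.9444
Stage 2 [18T→64T]: ω = 445.9444×18/64 = 125.4219 rpm, dir flips to +; running = +125.4219

+125.4219 rpm (same as input, |ω| = 125.4219 rpm)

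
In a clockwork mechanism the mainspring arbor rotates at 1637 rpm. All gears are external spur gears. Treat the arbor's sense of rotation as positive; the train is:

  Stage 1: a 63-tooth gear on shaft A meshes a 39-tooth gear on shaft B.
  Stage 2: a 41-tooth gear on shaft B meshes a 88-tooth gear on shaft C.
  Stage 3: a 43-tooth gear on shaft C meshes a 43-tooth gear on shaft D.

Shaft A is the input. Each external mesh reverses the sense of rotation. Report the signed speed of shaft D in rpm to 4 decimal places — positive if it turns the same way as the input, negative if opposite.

Stage 1 [63T→39T]: ω = 1637.0000×63/39 = 2644.3846 rpm, dir flips to −; running = −2644.3846
Stage 2 [41T→88T]: ω = 2644.3846×41/88 = 1232.0428 rpm, dir flips to +; running = +1232.0428
Stage 3 [43T→43T]: ω = 1232.0428×43/43 = 1232.0428 rpm, dir flips to −; running = −1232.0428

-1232.0428 rpm (opposite to input, |ω| = 1232.0428 rpm)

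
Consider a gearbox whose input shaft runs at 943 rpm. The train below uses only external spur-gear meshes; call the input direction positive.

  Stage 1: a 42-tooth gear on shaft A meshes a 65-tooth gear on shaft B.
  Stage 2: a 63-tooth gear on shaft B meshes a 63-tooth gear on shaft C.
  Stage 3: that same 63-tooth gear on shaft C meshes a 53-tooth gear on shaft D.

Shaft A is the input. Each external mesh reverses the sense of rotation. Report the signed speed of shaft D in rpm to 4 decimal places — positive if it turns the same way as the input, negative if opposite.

Stage 1 [42T→65T]: ω = 943.0000×42/65 = 609.3231 rpm, dir flips to −; running = −609.3231
Stage 2 [63T→63T]: ω = 609.3231×63/63 = 609.3231 rpm, dir flips to +; running = +609.3231
Stage 3 [63T→53T]: ω = 609.3231×63/53 = 724.2897 rpm, dir flips to −; running = −724.2897

-724.2897 rpm (opposite to input, |ω| = 724.2897 rpm)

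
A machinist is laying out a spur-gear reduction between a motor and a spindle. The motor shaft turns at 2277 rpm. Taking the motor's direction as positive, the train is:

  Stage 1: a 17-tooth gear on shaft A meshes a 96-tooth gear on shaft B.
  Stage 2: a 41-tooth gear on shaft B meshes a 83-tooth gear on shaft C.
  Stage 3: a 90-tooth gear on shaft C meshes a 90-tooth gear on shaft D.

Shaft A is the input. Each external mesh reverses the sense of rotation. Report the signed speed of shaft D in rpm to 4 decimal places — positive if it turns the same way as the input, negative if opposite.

Stage 1 [17T→96T]: ω = 2277.0000×17/96 = 403.2188 rpm, dir flips to −; running = −403.2188
Stage 2 [41T→83T]: ω = 403.2188×41/83 = 199.1803 rpm, dir flips to +; running = +199.1803
Stage 3 [90T→90T]: ω = 199.1803×90/90 = 199.1803 rpm, dir flips to −; running = −199.1803

-199.1803 rpm (opposite to input, |ω| = 199.1803 rpm)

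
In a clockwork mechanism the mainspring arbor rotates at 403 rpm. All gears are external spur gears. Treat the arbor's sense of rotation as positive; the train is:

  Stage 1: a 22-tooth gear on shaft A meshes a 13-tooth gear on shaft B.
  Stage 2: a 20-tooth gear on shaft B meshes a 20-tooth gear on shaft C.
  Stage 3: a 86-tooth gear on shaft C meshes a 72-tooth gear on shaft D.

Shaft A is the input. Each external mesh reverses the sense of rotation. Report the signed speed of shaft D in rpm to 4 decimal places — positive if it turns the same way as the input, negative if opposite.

Stage 1 [22T→13T]: ω = 403.0000×22/13 = 682.0000 rpm, dir flips to −; running = −682.0000
Stage 2 [20T→20T]: ω = 682.0000×20/20 = 682.0000 rpm, dir flips to +; running = +682.0000
Stage 3 [86T→72T]: ω = 682.0000×86/72 = 814.6111 rpm, dir flips to −; running = −814.6111

-814.6111 rpm (opposite to input, |ω| = 814.6111 rpm)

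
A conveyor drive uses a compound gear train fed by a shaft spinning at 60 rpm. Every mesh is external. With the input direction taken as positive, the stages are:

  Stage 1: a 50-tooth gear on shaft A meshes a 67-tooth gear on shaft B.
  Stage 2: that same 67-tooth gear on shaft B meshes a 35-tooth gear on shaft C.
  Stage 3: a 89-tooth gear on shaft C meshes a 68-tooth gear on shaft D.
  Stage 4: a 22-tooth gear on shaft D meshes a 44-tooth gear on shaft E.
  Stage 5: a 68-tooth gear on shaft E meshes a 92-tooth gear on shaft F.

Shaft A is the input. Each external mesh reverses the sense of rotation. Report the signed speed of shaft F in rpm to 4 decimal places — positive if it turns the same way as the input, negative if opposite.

-41.4596 rpm (opposite to input, |ω| = 41.4596 rpm)

Stage 1 [50T→67T]: ω = 60.0000×50/67 = 44.7761 rpm, dir flips to −; running = −44.7761
Stage 2 [67T→35T]: ω = 44.7761×67/35 = 85.7143 rpm, dir flips to +; running = +85.7143
Stage 3 [89T→68T]: ω = 85.7143×89/68 = 112.1849 rpm, dir flips to −; running = −112.1849
Stage 4 [22T→44T]: ω = 112.1849×22/44 = 56.0924 rpm, dir flips to +; running = +56.0924
Stage 5 [68T→92T]: ω = 56.0924×68/92 = 41.4596 rpm, dir flips to −; running = −41.4596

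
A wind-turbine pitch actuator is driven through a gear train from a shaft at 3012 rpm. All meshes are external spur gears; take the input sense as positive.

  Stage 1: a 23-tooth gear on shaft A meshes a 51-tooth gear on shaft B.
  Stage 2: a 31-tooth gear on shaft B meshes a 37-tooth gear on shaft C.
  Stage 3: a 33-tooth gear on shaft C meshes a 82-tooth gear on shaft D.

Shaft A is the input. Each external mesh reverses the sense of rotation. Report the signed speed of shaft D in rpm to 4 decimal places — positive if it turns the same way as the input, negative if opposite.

Stage 1 [23T→51T]: ω = 3012.0000×23/51 = 1358.3529 rpm, dir flips to −; running = −1358.3529
Stage 2 [31T→37T]: ω = 1358.3529×31/37 = 1138.0795 rpm, dir flips to +; running = +1138.0795
Stage 3 [33T→82T]: ω = 1138.0795×33/82 = 458.0076 rpm, dir flips to −; running = −458.0076

-458.0076 rpm (opposite to input, |ω| = 458.0076 rpm)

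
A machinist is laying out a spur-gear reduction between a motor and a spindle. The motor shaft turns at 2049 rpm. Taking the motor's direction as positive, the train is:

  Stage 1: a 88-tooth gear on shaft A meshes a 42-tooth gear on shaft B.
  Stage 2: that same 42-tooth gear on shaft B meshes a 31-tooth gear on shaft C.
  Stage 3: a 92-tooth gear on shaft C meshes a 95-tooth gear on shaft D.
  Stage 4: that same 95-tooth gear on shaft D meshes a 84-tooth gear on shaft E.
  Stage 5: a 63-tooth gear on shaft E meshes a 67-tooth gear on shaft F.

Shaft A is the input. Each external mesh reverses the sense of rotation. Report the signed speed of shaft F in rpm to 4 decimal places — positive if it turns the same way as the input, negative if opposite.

Stage 1 [88T→42T]: ω = 2049.0000×88/42 = 4293.1429 rpm, dir flips to −; running = −4293.1429
Stage 2 [42T→31T]: ω = 4293.1429×42/31 = 5816.5161 rpm, dir flips to +; running = +5816.5161
Stage 3 [92T→95T]: ω = 5816.5161×92/95 = 5632.8367 rpm, dir flips to −; running = −5632.8367
Stage 4 [95T→84T]: ω = 5632.8367×95/84 = 6370.4700 rpm, dir flips to +; running = +6370.4700
Stage 5 [63T→67T]: ω = 6370.4700×63/67 = 5990.1435 rpm, dir flips to −; running = −5990.1435

-5990.1435 rpm (opposite to input, |ω| = 5990.1435 rpm)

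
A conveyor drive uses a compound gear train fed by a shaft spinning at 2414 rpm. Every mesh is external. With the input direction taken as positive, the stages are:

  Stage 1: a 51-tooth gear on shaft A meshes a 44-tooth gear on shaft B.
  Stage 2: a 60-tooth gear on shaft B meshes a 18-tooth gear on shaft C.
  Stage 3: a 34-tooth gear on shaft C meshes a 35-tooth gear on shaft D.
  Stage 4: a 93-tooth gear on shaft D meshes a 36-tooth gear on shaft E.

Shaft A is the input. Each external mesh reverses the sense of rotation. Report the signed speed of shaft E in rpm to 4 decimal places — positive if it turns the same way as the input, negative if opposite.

+23405.8723 rpm (same as input, |ω| = 23405.8723 rpm)

Stage 1 [51T→44T]: ω = 2414.0000×51/44 = 2798.0455 rpm, dir flips to −; running = −2798.0455
Stage 2 [60T→18T]: ω = 2798.0455×60/18 = 9326.8182 rpm, dir flips to +; running = +9326.8182
Stage 3 [34T→35T]: ω = 9326.8182×34/35 = 9060.3377 rpm, dir flips to −; running = −9060.3377
Stage 4 [93T→36T]: ω = 9060.3377×93/36 = 23405.8723 rpm, dir flips to +; running = +23405.8723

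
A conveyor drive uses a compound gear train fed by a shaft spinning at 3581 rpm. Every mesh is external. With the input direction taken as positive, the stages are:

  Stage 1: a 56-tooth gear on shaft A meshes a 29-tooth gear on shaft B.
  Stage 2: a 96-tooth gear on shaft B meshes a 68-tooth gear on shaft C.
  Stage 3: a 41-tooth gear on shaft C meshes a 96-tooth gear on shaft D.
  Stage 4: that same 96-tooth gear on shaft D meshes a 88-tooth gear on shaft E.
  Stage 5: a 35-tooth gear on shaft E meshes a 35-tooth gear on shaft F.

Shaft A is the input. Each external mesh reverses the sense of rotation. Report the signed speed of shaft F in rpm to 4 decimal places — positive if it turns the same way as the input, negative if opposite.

Stage 1 [56T→29T]: ω = 3581.0000×56/29 = 6915.0345 rpm, dir flips to −; running = −6915.0345
Stage 2 [96T→68T]: ω = 6915.0345×96/68 = 9762.4016 rpm, dir flips to +; running = +9762.4016
Stage 3 [41T→96T]: ω = 9762.4016×41/96 = 4169.3590 rpm, dir flips to −; running = −4169.3590
Stage 4 [96T→88T]: ω = 4169.3590×96/88 = 4548.3917 rpm, dir flips to +; running = +4548.3917
Stage 5 [35T→35T]: ω = 4548.3917×35/35 = 4548.3917 rpm, dir flips to −; running = −4548.3917

-4548.3917 rpm (opposite to input, |ω| = 4548.3917 rpm)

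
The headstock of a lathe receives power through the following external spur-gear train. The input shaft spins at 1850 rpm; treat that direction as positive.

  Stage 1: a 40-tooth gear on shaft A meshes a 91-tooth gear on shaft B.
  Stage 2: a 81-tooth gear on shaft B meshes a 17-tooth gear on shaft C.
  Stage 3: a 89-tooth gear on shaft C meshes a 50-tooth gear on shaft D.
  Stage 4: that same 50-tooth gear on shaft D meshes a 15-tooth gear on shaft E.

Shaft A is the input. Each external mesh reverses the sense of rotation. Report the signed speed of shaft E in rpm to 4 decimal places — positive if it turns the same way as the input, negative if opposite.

+22989.2696 rpm (same as input, |ω| = 22989.2696 rpm)

Stage 1 [40T→91T]: ω = 1850.0000×40/91 = 813.1868 rpm, dir flips to −; running = −813.1868
Stage 2 [81T→17T]: ω = 813.1868×81/17 = 3874.5960 rpm, dir flips to +; running = +3874.5960
Stage 3 [89T→50T]: ω = 3874.5960×89/50 = 6896.7809 rpm, dir flips to −; running = −6896.7809
Stage 4 [50T→15T]: ω = 6896.7809×50/15 = 22989.2696 rpm, dir flips to +; running = +22989.2696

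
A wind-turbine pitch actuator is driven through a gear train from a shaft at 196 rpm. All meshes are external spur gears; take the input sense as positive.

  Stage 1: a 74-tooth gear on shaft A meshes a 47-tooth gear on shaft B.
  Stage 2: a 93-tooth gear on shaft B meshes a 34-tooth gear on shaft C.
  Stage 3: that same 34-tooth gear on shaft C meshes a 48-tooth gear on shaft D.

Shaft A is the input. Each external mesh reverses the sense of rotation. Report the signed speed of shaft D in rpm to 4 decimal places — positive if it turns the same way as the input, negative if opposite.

-597.9043 rpm (opposite to input, |ω| = 597.9043 rpm)

Stage 1 [74T→47T]: ω = 196.0000×74/47 = 308.5957 rpm, dir flips to −; running = −308.5957
Stage 2 [93T→34T]: ω = 308.5957×93/34 = 844.1001 rpm, dir flips to +; running = +844.1001
Stage 3 [34T→48T]: ω = 844.1001×34/48 = 597.9043 rpm, dir flips to −; running = −597.9043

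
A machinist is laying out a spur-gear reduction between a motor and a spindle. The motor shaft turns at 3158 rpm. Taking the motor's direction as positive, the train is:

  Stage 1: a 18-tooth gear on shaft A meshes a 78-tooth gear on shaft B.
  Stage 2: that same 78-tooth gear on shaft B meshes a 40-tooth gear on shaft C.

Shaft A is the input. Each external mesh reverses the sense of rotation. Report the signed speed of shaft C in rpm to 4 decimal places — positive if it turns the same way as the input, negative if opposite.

+1421.1000 rpm (same as input, |ω| = 1421.1000 rpm)

Stage 1 [18T→78T]: ω = 3158.0000×18/78 = 728.7692 rpm, dir flips to −; running = −728.7692
Stage 2 [78T→40T]: ω = 728.7692×78/40 = 1421.1000 rpm, dir flips to +; running = +1421.1000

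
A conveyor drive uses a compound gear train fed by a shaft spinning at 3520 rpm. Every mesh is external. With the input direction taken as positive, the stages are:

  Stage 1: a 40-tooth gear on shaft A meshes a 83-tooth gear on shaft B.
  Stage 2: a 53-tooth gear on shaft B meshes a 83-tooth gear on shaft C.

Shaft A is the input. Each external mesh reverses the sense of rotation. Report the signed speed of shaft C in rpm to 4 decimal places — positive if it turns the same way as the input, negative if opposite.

Stage 1 [40T→83T]: ω = 3520.0000×40/83 = 1696.3855 rpm, dir flips to −; running = −1696.3855
Stage 2 [53T→83T]: ω = 1696.3855×53/83 = 1083.2341 rpm, dir flips to +; running = +1083.2341

+1083.2341 rpm (same as input, |ω| = 1083.2341 rpm)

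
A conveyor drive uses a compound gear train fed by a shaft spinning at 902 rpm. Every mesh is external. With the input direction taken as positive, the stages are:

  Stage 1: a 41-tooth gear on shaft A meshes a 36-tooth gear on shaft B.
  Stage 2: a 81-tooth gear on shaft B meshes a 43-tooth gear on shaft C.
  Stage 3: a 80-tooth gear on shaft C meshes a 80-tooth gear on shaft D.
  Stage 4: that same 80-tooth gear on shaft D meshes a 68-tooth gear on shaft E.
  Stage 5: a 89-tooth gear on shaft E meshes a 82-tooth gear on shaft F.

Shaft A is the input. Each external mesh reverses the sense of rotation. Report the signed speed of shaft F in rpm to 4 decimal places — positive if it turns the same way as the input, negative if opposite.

Stage 1 [41T→36T]: ω = 902.0000×41/36 = 1027.2778 rpm, dir flips to −; running = −1027.2778
Stage 2 [81T→43T]: ω = 1027.2778×81/43 = 1935.1047 rpm, dir flips to +; running = +1935.1047
Stage 3 [80T→80T]: ω = 1935.1047×80/80 = 1935.1047 rpm, dir flips to −; running = −1935.1047
Stage 4 [80T→68T]: ω = 1935.1047×80/68 = 2276.5937 rpm, dir flips to +; running = +2276.5937
Stage 5 [89T→82T]: ω = 2276.5937×89/82 = 2470.9371 rpm, dir flips to −; running = −2470.9371

-2470.9371 rpm (opposite to input, |ω| = 2470.9371 rpm)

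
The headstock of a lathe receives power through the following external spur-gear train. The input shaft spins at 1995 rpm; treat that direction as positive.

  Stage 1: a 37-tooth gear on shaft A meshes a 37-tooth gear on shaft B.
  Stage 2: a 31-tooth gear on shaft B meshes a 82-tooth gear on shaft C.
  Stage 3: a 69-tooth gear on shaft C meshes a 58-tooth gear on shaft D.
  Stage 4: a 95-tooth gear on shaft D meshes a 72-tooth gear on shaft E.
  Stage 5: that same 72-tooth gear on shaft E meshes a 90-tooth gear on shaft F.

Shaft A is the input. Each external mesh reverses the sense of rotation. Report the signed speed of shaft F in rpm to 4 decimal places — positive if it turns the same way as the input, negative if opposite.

Stage 1 [37T→37T]: ω = 1995.0000×37/37 = 1995.0000 rpm, dir flips to −; running = −1995.0000
Stage 2 [31T→82T]: ω = 1995.0000×31/82 = 754.2073 rpm, dir flips to +; running = +754.2073
Stage 3 [69T→58T]: ω = 754.2073×69/58 = 897.2466 rpm, dir flips to −; running = −897.2466
Stage 4 [95T→72T]: ω = 897.2466×95/72 = 1183.8671 rpm, dir flips to +; running = +1183.8671
Stage 5 [72T→90T]: ω = 1183.8671×72/90 = 947.0937 rpm, dir flips to −; running = −947.0937

-947.0937 rpm (opposite to input, |ω| = 947.0937 rpm)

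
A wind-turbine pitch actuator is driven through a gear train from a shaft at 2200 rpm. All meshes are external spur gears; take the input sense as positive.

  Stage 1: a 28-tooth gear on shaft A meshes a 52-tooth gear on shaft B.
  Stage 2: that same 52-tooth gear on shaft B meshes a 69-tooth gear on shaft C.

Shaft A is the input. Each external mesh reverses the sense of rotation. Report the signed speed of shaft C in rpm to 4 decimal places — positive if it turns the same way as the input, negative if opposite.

Stage 1 [28T→52T]: ω = 2200.0000×28/52 = 1184.6154 rpm, dir flips to −; running = −1184.6154
Stage 2 [52T→69T]: ω = 1184.6154×52/69 = 892.7536 rpm, dir flips to +; running = +892.7536

+892.7536 rpm (same as input, |ω| = 892.7536 rpm)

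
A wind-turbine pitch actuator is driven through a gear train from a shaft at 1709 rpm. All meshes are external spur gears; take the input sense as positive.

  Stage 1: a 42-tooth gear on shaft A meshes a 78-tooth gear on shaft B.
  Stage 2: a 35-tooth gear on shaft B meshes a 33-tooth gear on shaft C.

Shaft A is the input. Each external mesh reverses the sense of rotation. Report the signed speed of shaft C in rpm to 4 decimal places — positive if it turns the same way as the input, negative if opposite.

Stage 1 [42T→78T]: ω = 1709.0000×42/78 = 920.2308 rpm, dir flips to −; running = −920.2308
Stage 2 [35T→33T]: ω = 920.2308×35/33 = 976.0023 rpm, dir flips to +; running = +976.0023

+976.0023 rpm (same as input, |ω| = 976.0023 rpm)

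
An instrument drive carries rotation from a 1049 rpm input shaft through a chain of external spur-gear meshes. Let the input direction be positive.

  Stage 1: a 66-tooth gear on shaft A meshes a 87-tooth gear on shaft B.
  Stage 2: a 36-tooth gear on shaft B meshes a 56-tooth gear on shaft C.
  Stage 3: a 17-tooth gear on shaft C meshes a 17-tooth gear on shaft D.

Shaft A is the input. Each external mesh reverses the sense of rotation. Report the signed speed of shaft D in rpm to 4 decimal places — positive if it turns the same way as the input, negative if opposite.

Stage 1 [66T→87T]: ω = 1049.0000×66/87 = 795.7931 rpm, dir flips to −; running = −795.7931
Stage 2 [36T→56T]: ω = 795.7931×36/56 = 511.5813 rpm, dir flips to +; running = +511.5813
Stage 3 [17T→17T]: ω = 511.5813×17/17 = 511.5813 rpm, dir flips to −; running = −511.5813

-511.5813 rpm (opposite to input, |ω| = 511.5813 rpm)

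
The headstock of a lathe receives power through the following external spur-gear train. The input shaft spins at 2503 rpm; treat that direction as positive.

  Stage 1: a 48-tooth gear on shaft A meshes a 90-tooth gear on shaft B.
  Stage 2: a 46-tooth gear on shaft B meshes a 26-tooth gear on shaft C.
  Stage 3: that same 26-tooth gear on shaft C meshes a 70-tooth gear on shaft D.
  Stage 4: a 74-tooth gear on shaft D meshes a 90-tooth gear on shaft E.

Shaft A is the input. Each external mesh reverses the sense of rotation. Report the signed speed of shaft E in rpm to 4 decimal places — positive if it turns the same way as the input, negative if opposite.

Stage 1 [48T→90T]: ω = 2503.0000×48/90 = 1334.9333 rpm, dir flips to −; running = −1334.9333
Stage 2 [46T→26T]: ω = 1334.9333×46/26 = 2361.8051 rpm, dir flips to +; running = +2361.8051
Stage 3 [26T→70T]: ω = 2361.8051×26/70 = 877.2419 rpm, dir flips to −; running = −877.2419
Stage 4 [74T→90T]: ω = 877.2419×74/90 = 721.2878 rpm, dir flips to +; running = +721.2878

+721.2878 rpm (same as input, |ω| = 721.2878 rpm)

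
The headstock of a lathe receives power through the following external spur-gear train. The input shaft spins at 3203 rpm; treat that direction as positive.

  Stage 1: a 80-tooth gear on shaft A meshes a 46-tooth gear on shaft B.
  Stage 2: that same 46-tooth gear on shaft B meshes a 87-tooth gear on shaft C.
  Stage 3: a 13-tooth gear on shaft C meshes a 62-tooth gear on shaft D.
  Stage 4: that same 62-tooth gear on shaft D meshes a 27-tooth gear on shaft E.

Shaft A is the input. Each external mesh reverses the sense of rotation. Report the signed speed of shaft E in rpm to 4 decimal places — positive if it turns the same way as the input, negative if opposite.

+1418.1013 rpm (same as input, |ω| = 1418.1013 rpm)

Stage 1 [80T→46T]: ω = 3203.0000×80/46 = 5570.4348 rpm, dir flips to −; running = −5570.4348
Stage 2 [46T→87T]: ω = 5570.4348×46/87 = 2945.2874 rpm, dir flips to +; running = +2945.2874
Stage 3 [13T→62T]: ω = 2945.2874×13/62 = 617.5603 rpm, dir flips to −; running = −617.5603
Stage 4 [62T→27T]: ω = 617.5603×62/27 = 1418.1013 rpm, dir flips to +; running = +1418.1013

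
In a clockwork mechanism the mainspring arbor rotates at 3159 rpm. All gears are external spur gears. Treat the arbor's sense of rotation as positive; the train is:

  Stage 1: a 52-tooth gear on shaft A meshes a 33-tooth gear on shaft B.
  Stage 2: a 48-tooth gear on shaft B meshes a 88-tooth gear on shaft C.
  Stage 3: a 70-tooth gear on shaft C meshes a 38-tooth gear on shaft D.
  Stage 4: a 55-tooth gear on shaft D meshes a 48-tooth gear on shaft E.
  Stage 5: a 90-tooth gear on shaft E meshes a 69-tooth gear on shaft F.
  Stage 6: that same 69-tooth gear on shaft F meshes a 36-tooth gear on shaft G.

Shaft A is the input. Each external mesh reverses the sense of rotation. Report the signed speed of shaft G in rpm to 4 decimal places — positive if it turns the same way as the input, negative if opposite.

+14327.6017 rpm (same as input, |ω| = 14327.6017 rpm)

Stage 1 [52T→33T]: ω = 3159.0000×52/33 = 4977.8182 rpm, dir flips to −; running = −4977.8182
Stage 2 [48T→88T]: ω = 4977.8182×48/88 = 2715.1736 rpm, dir flips to +; running = +2715.1736
Stage 3 [70T→38T]: ω = 2715.1736×70/38 = 5001.6355 rpm, dir flips to −; running = −5001.6355
Stage 4 [55T→48T]: ω = 5001.6355×55/48 = 5731.0407 rpm, dir flips to +; running = +5731.0407
Stage 5 [90T→69T]: ω = 5731.0407×90/69 = 7475.2704 rpm, dir flips to −; running = −7475.2704
Stage 6 [69T→36T]: ω = 7475.2704×69/36 = 14327.6017 rpm, dir flips to +; running = +14327.6017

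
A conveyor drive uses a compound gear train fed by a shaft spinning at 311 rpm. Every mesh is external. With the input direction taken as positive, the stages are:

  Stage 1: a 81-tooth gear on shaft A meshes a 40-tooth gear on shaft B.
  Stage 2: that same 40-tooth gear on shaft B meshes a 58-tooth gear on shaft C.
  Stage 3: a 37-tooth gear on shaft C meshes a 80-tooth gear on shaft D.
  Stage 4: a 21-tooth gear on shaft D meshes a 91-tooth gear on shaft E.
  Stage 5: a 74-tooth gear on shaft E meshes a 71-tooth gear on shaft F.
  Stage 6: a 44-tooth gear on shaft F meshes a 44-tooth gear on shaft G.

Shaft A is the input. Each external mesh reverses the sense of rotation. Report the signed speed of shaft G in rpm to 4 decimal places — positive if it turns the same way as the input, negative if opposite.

+48.3148 rpm (same as input, |ω| = 48.3148 rpm)

Stage 1 [81T→40T]: ω = 311.0000×81/40 = 629.7750 rpm, dir flips to −; running = −629.7750
Stage 2 [40T→58T]: ω = 629.7750×40/58 = 434.3276 rpm, dir flips to +; running = +434.3276
Stage 3 [37T→80T]: ω = 434.3276×37/80 = 200.8765 rpm, dir flips to −; running = −200.8765
Stage 4 [21T→91T]: ω = 200.8765×21/91 = 46.3561 rpm, dir flips to +; running = +46.3561
Stage 5 [74T→71T]: ω = 46.3561×74/71 = 48.3148 rpm, dir flips to −; running = −48.3148
Stage 6 [44T→44T]: ω = 48.3148×44/44 = 48.3148 rpm, dir flips to +; running = +48.3148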